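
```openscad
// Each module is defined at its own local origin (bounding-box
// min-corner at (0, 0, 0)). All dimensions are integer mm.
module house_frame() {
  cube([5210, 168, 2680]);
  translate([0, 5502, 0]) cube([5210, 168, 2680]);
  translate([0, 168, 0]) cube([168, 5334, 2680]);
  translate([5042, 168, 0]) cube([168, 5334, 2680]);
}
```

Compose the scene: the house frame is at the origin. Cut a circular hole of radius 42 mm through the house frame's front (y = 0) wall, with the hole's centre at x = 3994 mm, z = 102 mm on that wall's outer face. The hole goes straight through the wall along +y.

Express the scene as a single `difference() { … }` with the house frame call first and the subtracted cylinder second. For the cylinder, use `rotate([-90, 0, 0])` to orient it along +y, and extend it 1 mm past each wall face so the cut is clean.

difference() {
  house_frame();
  translate([3994, -1, 102]) rotate([-90, 0, 0]) cylinder(h = 170, r = 42);
}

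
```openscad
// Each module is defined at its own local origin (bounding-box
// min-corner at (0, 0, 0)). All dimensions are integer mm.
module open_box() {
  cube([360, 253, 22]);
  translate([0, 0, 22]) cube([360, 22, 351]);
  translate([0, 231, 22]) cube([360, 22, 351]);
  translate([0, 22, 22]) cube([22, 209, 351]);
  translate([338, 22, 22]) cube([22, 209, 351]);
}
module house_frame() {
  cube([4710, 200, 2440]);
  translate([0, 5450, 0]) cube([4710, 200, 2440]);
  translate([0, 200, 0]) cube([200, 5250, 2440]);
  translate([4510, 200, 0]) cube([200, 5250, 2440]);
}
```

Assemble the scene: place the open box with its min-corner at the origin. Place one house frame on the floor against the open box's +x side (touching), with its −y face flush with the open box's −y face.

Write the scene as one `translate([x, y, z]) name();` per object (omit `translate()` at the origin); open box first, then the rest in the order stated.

open_box();
translate([360, 0, 0]) house_frame();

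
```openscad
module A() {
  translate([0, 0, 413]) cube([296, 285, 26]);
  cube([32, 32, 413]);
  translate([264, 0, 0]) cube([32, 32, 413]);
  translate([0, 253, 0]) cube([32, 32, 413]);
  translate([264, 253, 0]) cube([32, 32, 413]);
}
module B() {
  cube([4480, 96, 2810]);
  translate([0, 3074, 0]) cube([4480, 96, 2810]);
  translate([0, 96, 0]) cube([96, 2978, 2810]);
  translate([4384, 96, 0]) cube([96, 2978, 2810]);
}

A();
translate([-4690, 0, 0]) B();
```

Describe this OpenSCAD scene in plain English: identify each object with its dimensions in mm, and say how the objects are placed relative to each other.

A is a simple wooden stool: a rectangular seat 296 mm (x) by 285 mm (y), 26 mm thick, top face at z = 439 mm, on four square legs, each 32×32 mm in cross-section. The legs rest on z = 0, each flush with a corner of the seat.

B is the wall frame of a small rectangular building: four walls, each 2810 mm tall and 96 mm thick, enclosing a footprint 4480 mm (x) by 3170 mm (y) outside-to-outside, with no floor or roof. The front and back walls (the −y and +y sides) span the full width; the two side walls fit between them.

The house frame is on the floor beside the stool on its −x side.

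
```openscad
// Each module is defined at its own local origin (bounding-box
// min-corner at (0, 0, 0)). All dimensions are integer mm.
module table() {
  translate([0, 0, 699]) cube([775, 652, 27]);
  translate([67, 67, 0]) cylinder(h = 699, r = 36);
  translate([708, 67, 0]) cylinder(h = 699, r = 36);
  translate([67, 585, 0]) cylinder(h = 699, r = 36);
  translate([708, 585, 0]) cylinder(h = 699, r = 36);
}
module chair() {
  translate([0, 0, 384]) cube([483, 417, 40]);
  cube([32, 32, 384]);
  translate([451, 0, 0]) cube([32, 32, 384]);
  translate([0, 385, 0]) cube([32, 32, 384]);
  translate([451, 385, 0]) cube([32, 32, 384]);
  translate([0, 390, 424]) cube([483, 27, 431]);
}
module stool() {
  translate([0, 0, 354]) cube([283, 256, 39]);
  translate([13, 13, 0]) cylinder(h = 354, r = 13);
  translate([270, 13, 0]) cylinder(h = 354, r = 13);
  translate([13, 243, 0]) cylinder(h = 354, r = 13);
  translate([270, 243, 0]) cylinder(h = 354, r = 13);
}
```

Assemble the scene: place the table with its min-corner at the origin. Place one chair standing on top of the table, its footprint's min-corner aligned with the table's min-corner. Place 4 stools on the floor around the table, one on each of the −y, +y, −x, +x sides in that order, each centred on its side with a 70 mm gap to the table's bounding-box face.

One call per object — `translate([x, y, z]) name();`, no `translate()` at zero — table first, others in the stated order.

table();
translate([0, 0, 726]) chair();
translate([246, -326, 0]) stool();
translate([246, 722, 0]) stool();
translate([-353, 198, 0]) stool();
translate([845, 198, 0]) stool();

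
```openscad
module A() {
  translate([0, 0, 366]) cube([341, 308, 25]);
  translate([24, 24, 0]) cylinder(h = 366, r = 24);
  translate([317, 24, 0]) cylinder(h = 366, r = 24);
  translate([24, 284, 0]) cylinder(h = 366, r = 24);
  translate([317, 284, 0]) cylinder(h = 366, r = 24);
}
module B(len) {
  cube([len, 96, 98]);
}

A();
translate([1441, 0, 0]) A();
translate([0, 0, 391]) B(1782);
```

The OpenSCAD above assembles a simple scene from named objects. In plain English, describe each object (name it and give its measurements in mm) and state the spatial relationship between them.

A is a four-legged stool. The seat is a 341×308×25 mm slab whose top surface is at z = 391 mm; four round legs, each 48 mm in diameter, run from the floor (z = 0) to the underside of the seat, each leg's axis is inset half a diameter from the nearest pair of seat edges (so the leg's bounding box is flush with the corner).

B is a rectangular beam 1782 mm long (x), 96 mm deep (y), 98 mm thick (z).

The beam spans the tops of two stools placed 1100 mm apart, resting at z = 391 mm.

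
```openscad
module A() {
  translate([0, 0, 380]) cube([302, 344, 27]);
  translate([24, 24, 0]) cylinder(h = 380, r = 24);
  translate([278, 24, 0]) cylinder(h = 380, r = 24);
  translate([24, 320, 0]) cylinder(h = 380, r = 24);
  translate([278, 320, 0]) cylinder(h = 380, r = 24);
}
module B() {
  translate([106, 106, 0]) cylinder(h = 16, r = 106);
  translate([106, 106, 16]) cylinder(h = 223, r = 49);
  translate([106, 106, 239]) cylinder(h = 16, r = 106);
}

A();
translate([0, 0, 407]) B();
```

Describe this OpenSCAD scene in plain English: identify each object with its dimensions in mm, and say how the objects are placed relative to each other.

A is a four-legged stool. The seat is 302×344 mm, 27 mm thick, top at z = 407 mm. It stands on four round legs, each 48 mm in diameter, from z = 0 to the seat underside, each leg's axis is inset half a diameter from the nearest pair of seat edges (so the leg's bounding box is flush with the corner).

B is a spool: two coaxial disc flanges of radius 106 mm and thickness 16 mm, joined by a core cylinder of radius 49 mm and height 223 mm. The lower flange rests on z = 0 and the three cylinders share a vertical axis.

The spool is on top of the stool.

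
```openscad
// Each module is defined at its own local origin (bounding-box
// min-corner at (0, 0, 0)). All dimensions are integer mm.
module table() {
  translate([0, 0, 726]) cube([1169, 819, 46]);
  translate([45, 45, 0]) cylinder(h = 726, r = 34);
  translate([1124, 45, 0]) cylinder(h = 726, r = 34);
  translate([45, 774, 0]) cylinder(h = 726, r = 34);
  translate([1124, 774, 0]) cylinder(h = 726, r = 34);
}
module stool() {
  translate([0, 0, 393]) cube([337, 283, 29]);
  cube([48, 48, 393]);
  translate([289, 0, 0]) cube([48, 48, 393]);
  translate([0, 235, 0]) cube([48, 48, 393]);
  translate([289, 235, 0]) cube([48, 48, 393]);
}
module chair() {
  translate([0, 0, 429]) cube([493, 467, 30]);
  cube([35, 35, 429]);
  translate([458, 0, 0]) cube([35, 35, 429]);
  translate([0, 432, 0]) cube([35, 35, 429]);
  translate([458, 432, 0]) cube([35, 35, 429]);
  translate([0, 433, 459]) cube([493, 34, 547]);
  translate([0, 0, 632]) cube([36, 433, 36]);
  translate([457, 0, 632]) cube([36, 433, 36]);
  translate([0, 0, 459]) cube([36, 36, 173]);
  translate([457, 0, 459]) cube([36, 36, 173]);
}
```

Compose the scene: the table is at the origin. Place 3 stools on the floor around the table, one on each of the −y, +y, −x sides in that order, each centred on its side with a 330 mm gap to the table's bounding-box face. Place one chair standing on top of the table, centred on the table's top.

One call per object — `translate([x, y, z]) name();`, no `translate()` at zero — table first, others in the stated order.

table();
translate([416, -613, 0]) stool();
translate([416, 1149, 0]) stool();
translate([-667, 268, 0]) stool();
translate([338, 176, 772]) chair();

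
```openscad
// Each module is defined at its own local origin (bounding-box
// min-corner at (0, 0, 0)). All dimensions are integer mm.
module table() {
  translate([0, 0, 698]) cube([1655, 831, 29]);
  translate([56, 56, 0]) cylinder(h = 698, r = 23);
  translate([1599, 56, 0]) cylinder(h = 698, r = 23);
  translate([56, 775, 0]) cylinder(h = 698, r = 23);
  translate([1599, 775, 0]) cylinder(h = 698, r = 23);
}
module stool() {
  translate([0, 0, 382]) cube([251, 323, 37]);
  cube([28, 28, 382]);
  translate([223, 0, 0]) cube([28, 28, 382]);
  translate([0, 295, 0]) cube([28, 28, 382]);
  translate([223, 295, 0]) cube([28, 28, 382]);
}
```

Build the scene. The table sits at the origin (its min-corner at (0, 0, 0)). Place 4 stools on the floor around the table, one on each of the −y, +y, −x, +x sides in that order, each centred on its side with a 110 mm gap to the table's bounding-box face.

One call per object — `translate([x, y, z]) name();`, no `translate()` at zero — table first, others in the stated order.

table();
translate([702, -433, 0]) stool();
translate([702, 941, 0]) stool();
translate([-361, 254, 0]) stool();
translate([1765, 254, 0]) stool();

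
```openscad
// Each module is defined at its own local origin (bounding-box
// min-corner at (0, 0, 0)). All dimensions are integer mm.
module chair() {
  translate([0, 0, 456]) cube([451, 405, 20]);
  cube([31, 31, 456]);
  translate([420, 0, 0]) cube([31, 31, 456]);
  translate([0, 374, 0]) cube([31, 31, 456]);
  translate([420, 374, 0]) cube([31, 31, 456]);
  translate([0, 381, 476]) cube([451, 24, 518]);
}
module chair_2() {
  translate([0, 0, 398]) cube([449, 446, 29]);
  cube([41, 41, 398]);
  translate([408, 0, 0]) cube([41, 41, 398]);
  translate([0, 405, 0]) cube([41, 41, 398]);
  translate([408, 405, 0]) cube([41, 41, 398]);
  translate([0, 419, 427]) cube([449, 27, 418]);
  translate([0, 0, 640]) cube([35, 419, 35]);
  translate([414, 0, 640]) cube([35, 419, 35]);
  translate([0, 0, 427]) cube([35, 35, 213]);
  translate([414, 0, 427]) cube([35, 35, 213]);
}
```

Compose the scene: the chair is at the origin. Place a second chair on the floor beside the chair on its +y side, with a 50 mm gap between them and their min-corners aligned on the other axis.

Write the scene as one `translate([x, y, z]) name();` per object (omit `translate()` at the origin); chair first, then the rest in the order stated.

chair();
translate([0, 455, 0]) chair_2();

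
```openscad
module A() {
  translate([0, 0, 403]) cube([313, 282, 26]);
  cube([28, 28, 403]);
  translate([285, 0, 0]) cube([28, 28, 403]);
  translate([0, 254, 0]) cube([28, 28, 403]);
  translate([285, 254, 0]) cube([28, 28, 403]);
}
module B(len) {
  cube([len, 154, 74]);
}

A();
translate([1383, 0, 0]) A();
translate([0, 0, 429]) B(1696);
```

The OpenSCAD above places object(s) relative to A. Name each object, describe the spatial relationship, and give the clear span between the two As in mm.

A is a stool. B is a beam. A beam spans the tops of two stools. The clear span between the two stools is 1070 mm.

Second stool starts at x = 1383; first ends at x = 313; clear span = 1383 − 313 = 1070 mm.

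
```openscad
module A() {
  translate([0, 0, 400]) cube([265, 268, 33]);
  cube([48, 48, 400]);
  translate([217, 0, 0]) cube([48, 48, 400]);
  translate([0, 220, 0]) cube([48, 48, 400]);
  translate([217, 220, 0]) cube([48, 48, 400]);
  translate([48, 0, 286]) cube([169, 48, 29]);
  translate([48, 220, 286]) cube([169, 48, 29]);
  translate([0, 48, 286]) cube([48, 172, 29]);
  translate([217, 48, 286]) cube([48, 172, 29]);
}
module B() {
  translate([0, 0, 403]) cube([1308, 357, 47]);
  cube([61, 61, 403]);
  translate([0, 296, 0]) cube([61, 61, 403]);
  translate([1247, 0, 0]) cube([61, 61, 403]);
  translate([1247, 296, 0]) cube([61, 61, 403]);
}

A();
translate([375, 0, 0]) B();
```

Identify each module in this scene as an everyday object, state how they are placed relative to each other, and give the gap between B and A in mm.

The bench's nearest face is 110 mm from the stool's +x face.

A is a stool. B is a bench. The bench is on the floor beside the stool on its +x side. The gap between the bench and the stool is 110 mm.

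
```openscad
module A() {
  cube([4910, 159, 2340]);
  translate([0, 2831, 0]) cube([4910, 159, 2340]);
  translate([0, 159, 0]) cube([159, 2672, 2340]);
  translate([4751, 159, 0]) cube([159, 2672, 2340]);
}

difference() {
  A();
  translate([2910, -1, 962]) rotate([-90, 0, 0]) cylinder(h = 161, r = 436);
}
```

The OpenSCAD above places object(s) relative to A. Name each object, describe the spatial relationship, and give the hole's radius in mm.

A is a house frame. The house frame has a circular hole through its front wall. The hole's radius is 436 mm.

The subtracted cylinder has r = 436 mm.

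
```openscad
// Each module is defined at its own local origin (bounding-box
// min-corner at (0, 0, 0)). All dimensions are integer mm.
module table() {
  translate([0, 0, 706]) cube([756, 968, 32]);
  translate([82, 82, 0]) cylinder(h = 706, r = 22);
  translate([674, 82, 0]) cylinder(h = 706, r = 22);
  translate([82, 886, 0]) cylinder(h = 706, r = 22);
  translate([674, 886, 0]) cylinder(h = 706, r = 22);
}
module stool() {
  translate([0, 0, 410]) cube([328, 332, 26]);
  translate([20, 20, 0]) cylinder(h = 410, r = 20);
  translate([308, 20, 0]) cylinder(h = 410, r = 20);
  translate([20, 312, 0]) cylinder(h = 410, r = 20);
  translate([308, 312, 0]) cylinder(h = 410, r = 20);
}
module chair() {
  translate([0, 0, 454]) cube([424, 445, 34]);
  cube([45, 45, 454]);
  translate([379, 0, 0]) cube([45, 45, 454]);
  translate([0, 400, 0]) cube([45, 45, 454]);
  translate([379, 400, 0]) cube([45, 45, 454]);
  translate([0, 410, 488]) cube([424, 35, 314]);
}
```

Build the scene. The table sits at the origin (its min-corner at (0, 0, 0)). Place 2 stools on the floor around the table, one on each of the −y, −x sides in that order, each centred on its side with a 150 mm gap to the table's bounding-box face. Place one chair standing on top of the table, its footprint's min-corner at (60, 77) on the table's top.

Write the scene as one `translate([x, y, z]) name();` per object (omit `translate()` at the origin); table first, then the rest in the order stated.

table();
translate([214, -482, 0]) stool();
translate([-478, 318, 0]) stool();
translate([60, 77, 738]) chair();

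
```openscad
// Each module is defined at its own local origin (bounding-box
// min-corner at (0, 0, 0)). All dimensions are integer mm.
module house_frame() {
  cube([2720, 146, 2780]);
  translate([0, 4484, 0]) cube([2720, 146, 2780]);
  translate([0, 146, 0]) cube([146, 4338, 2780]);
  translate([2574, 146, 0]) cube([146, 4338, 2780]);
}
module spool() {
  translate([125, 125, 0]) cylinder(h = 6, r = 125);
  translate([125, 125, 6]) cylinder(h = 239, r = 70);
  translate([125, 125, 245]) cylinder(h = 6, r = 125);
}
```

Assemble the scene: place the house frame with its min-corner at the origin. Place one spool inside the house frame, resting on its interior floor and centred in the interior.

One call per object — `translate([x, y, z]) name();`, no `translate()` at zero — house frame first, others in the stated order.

house_frame();
translate([1235, 2190, 0]) spool();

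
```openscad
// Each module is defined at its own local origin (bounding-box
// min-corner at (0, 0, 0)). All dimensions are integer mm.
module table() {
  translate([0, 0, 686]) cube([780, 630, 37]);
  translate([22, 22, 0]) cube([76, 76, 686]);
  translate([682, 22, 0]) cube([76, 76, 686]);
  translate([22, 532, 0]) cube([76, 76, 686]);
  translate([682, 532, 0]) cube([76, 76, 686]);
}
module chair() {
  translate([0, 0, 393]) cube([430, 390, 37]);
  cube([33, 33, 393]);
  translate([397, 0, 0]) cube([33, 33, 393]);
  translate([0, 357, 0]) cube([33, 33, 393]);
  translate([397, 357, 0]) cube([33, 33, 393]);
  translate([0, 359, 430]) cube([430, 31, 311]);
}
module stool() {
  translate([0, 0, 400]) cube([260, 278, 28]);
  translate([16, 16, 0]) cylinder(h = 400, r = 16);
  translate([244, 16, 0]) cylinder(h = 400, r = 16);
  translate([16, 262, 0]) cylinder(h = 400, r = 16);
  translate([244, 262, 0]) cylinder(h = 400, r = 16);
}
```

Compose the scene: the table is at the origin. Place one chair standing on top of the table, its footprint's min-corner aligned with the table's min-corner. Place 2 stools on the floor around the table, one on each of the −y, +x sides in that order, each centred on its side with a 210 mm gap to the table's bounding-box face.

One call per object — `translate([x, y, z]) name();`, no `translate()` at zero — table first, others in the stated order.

table();
translate([0, 0, 723]) chair();
translate([260, -488, 0]) stool();
translate([990, 176, 0]) stool();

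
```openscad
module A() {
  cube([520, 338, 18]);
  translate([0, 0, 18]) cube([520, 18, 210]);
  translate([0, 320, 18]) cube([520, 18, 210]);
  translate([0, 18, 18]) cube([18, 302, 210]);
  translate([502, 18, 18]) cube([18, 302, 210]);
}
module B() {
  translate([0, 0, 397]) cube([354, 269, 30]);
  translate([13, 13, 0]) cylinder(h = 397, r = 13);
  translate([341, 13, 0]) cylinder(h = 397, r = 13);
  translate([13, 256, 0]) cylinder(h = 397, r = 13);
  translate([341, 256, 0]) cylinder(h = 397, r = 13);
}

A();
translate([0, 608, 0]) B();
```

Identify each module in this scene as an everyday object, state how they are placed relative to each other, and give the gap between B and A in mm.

The stool's nearest face is 270 mm from the open box's +y face.

A is an open box. B is a stool. The stool is on the floor beside the open box on its +y side. The gap between the stool and the open box is 270 mm.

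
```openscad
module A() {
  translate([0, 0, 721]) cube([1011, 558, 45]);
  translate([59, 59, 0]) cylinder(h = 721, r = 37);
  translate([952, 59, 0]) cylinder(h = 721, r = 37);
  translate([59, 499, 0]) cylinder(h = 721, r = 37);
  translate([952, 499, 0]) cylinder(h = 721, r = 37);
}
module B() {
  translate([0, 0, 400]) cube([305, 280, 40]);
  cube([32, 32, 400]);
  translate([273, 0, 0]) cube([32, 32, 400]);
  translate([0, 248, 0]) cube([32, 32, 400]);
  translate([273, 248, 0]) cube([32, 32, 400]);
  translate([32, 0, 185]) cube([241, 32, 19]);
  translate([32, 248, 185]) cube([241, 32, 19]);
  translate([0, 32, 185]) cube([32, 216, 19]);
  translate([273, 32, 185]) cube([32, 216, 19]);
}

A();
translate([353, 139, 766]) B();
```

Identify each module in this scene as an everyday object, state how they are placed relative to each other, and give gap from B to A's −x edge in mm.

A is a table. B is a stool. The stool is on top of the table, centred. The gap from the stool to the table's −x edge is 353 mm.

The stool's min-x is at 353; the table's min-x is 0; gap = 353 mm.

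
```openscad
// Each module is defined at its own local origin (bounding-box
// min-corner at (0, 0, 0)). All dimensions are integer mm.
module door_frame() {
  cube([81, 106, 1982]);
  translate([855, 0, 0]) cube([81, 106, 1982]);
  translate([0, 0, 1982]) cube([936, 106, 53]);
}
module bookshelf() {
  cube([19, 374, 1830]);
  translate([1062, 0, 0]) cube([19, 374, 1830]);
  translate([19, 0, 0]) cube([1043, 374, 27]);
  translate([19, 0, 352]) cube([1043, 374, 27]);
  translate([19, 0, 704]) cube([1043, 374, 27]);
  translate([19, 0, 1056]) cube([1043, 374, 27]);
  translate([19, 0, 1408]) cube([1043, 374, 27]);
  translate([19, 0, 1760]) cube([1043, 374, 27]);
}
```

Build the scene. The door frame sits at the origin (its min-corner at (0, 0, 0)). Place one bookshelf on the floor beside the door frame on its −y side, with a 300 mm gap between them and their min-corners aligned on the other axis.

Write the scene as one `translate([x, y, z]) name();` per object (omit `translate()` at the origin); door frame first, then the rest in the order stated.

door_frame();
translate([0, -674, 0]) bookshelf();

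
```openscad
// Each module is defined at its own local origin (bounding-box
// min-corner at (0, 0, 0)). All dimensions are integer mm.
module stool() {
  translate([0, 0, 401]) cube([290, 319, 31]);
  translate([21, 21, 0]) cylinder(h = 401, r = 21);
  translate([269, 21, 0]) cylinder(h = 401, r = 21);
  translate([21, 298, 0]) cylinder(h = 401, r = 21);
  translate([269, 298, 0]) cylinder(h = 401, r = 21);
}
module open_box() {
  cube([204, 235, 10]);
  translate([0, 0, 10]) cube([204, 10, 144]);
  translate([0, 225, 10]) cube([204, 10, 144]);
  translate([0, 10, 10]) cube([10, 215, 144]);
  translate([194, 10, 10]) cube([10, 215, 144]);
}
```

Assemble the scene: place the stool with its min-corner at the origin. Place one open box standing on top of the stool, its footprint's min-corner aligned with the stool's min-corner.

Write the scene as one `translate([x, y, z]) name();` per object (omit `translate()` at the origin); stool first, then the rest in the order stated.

stool();
translate([0, 0, 432]) open_box();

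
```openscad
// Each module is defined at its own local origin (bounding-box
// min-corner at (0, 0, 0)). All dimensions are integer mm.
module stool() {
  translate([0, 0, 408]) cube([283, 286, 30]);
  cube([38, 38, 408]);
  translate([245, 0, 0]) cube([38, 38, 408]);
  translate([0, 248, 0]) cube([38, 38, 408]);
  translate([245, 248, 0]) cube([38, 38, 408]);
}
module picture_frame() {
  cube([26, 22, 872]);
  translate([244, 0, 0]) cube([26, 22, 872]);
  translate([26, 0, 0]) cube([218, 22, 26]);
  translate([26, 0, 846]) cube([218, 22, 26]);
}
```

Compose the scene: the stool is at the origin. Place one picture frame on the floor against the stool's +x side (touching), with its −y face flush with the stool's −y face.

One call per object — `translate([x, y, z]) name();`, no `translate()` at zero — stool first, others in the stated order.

stool();
translate([283, 0, 0]) picture_frame();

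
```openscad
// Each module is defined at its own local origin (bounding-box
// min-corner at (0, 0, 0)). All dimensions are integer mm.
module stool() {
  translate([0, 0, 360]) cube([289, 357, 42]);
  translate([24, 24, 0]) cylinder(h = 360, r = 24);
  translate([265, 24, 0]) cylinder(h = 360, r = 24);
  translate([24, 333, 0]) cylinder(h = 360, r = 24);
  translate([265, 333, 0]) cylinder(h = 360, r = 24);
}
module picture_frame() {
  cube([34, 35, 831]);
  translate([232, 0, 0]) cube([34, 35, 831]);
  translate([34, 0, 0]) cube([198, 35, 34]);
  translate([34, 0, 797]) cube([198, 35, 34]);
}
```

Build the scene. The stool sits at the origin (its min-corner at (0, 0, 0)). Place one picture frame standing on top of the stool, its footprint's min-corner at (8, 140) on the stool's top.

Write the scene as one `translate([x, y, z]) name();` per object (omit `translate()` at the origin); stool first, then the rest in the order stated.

stool();
translate([8, 140, 402]) picture_frame();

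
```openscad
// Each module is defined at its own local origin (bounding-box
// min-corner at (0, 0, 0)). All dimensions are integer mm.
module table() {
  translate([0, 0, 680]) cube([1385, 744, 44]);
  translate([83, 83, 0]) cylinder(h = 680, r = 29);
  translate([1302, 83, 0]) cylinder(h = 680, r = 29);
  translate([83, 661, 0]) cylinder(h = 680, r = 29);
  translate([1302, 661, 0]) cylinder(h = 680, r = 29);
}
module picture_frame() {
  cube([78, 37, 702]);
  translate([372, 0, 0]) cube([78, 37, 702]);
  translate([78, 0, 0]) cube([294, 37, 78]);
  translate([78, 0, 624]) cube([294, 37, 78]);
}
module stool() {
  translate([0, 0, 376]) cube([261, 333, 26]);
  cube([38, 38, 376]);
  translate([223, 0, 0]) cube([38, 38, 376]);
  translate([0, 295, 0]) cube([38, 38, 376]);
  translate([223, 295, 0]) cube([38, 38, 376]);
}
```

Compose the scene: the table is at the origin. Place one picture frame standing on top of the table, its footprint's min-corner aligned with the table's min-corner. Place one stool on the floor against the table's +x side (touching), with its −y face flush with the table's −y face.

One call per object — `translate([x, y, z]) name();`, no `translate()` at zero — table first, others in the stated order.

table();
translate([0, 0, 724]) picture_frame();
translate([1385, 0, 0]) stool();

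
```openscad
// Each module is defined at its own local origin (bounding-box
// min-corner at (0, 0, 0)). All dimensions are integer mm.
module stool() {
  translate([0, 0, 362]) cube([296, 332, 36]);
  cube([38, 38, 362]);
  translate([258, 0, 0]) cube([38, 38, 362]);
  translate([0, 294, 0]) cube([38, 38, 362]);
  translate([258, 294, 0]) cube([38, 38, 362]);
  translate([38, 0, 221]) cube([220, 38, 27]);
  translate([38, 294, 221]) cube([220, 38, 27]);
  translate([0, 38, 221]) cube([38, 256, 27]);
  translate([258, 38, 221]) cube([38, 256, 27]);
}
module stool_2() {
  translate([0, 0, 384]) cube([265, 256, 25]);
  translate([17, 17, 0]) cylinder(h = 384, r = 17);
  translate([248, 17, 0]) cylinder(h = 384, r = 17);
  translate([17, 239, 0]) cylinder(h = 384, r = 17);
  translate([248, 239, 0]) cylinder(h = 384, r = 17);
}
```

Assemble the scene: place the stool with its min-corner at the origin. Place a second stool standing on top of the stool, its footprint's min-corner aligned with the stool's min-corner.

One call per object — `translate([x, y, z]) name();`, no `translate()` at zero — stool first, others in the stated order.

stool();
translate([0, 0, 398]) stool_2();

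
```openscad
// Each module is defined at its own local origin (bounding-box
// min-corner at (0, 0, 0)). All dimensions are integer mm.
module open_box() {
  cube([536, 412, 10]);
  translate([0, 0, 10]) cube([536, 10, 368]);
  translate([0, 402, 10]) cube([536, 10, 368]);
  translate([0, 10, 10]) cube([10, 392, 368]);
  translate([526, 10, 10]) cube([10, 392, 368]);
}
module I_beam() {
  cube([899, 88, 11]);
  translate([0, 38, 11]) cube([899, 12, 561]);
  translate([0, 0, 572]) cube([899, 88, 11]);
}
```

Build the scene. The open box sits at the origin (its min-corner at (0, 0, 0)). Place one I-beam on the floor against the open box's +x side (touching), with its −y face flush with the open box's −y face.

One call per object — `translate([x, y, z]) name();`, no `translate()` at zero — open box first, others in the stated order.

open_box();
translate([536, 0, 0]) I_beam();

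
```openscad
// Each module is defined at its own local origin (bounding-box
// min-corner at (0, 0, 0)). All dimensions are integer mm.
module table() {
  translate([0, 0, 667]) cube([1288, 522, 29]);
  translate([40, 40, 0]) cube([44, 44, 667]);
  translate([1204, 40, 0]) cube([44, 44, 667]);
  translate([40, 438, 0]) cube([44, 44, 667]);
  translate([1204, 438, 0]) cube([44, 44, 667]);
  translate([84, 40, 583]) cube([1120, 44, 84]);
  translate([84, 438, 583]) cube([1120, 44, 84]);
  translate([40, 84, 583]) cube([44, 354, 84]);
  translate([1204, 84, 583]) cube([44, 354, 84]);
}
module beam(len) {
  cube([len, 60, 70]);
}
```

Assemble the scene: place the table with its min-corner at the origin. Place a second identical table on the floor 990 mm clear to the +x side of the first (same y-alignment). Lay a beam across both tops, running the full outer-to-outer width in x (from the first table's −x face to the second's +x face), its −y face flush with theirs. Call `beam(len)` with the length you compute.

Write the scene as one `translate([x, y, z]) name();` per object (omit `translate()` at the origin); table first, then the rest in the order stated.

table();
translate([2278, 0, 0]) table();
translate([0, 0, 696]) beam(3566);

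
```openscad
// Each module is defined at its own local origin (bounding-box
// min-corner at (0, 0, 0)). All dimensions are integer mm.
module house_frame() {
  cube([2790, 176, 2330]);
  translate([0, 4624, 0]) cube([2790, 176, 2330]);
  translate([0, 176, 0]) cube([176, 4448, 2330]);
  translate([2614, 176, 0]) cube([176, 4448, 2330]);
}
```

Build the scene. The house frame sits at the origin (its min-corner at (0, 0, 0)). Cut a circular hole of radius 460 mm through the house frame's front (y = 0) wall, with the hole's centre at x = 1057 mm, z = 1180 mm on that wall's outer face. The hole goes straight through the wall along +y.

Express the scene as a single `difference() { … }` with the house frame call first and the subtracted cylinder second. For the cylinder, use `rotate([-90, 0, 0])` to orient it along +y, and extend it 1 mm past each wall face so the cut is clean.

difference() {
  house_frame();
  translate([1057, -1, 1180]) rotate([-90, 0, 0]) cylinder(h = 178, r = 460);
}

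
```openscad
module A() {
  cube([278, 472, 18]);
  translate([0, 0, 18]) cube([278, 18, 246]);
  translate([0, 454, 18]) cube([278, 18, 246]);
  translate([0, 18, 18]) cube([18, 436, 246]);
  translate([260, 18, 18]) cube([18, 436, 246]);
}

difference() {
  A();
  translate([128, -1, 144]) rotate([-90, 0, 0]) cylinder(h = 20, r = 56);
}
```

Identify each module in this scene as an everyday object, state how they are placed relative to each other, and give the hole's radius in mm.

The subtracted cylinder has r = 56 mm.

A is an open box. The open box has a circular hole through its front wall. The hole's radius is 56 mm.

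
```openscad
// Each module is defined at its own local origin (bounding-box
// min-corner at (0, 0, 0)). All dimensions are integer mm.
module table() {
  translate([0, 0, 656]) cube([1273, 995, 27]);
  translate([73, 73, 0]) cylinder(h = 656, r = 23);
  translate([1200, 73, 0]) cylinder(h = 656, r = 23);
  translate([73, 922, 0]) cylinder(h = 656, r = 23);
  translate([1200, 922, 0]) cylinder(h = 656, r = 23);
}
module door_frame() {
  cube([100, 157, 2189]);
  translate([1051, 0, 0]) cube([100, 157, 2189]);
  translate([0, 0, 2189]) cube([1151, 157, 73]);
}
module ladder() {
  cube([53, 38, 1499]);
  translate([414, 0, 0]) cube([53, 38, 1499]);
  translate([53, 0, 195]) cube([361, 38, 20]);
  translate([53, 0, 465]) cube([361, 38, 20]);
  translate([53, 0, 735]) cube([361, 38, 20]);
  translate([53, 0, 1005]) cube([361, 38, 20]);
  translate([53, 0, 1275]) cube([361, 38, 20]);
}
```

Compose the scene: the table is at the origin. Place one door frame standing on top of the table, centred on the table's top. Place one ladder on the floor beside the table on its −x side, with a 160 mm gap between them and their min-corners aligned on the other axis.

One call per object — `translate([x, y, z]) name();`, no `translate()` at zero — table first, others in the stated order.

table();
translate([61, 419, 683]) door_frame();
translate([-627, 0, 0]) ladder();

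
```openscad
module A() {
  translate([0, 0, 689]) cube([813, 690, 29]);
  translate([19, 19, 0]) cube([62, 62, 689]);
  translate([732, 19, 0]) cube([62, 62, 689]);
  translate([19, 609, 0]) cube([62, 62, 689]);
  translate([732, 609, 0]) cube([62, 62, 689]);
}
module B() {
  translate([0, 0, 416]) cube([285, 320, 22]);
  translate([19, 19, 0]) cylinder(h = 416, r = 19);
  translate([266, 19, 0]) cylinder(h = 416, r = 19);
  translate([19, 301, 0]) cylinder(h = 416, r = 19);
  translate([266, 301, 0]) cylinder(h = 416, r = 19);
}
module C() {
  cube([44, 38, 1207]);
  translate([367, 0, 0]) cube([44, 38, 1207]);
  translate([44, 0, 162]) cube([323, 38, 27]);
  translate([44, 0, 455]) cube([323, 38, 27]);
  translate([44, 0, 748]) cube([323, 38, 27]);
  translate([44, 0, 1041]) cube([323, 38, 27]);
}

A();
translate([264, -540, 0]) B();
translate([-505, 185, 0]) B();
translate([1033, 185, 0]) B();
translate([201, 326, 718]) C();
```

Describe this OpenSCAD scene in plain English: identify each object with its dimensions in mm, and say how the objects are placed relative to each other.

A is a rectangular dining table. The top is 813×690×29 mm with its upper surface at z = 718 mm. It stands on four 62×62 mm square legs, each inset 19 mm from the nearest pair of top edges, running from the floor to the underside of the top.

B is a four-legged stool. The seat is a 285×320×22 mm slab whose top surface is at z = 438 mm; four round legs, each 38 mm in diameter, run from the floor (z = 0) to the underside of the seat, each leg's axis is inset half a diameter from the nearest pair of seat edges (so the leg's bounding box is flush with the corner).

C is a straight ladder. Two 44×38 mm vertical rails, 1207 mm tall, stand 411 mm apart (outside-to-outside) with their front faces coplanar on the −y side. 4 rungs, each 38 mm deep and 27 mm tall, span between the inner faces of the rails, front faces flush with the rails. The lowest rung's underside is at z = 162 mm and rungs are spaced 293 mm apart (underside to underside).

Three stools sit around the table at the −y, −x, +x sides. The ladder is on top of the table, centred.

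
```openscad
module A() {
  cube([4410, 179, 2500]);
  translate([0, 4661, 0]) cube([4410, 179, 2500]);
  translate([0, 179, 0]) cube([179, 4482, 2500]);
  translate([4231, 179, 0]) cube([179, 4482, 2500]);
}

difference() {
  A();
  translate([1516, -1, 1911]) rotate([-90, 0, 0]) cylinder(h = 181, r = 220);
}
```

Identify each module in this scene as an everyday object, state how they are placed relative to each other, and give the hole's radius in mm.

The subtracted cylinder has r = 220 mm.

A is a house frame. The house frame has a circular hole through its front wall. The hole's radius is 220 mm.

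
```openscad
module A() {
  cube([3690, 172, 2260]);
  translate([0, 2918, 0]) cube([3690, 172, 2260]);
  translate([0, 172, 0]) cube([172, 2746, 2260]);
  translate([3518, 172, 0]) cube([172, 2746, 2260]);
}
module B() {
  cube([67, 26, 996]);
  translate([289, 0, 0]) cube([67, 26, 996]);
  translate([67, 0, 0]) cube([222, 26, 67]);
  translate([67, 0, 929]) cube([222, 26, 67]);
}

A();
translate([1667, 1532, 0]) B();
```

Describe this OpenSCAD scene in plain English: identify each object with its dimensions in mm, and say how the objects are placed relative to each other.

A is a box-shaped house frame (walls only): outside footprint 3690×3090 mm, wall height 2260 mm, wall thickness 172 mm. The two y-facing walls run the full x-width; the two x-facing walls fit between the inner faces of the y-facing walls.

B is a picture frame with a 222×862 mm rectangular opening (x by z) and a uniform 67 mm border on every side. Frame depth is 26 mm along y. It is built from two vertical stiles running the full outside height and two horizontal rails spanning the gap between the stiles.

The picture frame sits inside the house frame, centred.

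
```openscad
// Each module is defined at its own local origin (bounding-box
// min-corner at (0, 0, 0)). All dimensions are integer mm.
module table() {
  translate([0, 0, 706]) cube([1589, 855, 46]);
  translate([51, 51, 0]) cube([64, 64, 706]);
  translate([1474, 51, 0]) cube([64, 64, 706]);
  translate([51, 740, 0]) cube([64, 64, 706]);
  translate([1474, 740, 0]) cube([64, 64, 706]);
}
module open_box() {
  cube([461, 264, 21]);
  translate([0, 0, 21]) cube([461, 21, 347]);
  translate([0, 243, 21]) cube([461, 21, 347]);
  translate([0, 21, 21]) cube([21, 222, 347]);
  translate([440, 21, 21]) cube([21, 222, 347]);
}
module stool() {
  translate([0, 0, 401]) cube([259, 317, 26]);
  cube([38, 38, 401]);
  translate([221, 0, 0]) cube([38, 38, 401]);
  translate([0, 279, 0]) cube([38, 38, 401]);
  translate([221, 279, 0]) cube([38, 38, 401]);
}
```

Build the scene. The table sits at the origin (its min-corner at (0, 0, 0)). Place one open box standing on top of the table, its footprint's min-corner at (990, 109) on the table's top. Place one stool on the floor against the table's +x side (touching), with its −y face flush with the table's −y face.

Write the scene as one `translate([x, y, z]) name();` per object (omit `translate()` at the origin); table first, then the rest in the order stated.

table();
translate([990, 109, 752]) open_box();
translate([1589, 0, 0]) stool();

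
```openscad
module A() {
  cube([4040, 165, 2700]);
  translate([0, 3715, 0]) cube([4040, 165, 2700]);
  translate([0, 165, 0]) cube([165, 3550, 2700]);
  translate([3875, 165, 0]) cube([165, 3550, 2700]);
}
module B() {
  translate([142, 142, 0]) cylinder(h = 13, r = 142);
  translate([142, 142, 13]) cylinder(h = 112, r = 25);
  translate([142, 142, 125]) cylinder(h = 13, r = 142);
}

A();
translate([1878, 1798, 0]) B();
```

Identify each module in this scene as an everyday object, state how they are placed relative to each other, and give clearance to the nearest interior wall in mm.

A is a house frame. B is a spool. The spool sits inside the house frame, centred. The clearance to the nearest interior wall is 1633 mm.

Clearances: x = 1713, y = 1633; minimum 1633 mm.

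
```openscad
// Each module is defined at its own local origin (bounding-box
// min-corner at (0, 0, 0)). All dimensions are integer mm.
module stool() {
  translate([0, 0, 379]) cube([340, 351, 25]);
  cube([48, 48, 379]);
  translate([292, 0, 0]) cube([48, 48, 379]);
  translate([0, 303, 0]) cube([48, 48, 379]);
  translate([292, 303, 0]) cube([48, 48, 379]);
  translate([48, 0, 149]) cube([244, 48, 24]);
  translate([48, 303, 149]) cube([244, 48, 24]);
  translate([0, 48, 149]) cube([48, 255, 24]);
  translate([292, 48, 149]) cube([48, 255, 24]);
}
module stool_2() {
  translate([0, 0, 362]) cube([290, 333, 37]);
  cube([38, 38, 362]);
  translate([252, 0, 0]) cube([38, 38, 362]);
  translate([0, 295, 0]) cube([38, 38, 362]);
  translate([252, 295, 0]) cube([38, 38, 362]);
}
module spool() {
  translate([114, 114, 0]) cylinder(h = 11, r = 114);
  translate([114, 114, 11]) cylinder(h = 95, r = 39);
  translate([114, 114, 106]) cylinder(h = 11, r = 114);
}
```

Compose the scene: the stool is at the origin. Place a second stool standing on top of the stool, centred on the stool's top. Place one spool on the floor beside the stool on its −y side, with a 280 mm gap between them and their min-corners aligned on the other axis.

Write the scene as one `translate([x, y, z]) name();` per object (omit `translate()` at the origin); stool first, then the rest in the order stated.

stool();
translate([25, 9, 404]) stool_2();
translate([0, -508, 0]) spool();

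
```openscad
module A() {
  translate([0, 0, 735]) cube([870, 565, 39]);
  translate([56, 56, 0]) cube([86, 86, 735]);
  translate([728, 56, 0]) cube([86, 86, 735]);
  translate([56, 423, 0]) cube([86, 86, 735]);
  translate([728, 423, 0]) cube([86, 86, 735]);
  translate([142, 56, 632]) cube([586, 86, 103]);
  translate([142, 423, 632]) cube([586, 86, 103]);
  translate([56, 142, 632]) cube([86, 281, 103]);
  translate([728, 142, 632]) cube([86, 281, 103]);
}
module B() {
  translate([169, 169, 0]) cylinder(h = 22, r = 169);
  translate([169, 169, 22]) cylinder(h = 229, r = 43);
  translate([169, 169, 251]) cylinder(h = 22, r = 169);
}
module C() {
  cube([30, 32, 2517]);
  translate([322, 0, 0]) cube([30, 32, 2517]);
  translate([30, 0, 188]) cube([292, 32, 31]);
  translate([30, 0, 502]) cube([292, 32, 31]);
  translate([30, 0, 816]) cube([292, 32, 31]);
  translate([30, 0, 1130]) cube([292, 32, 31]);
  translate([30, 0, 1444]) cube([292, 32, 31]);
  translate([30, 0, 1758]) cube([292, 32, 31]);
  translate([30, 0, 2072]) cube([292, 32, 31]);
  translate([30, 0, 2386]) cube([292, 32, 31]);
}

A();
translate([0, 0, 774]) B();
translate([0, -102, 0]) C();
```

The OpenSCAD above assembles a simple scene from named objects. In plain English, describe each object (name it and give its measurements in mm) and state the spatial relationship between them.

A is a table: top 870 mm (x) × 565 mm (y), 39 mm thick, upper face at z = 774 mm, on four 86×86 mm square legs, each inset 56 mm from the nearest pair of top edges, running from z = 0 to the bottom of the top. Four apron rails, 86 mm thick and 103 mm tall, run between adjacent legs with their top edges flush with the underside of the top and their outer faces flush with the legs' outer faces.

B is a spool: two coaxial disc flanges of radius 169 mm and thickness 22 mm, joined by a core cylinder of radius 43 mm and height 229 mm. The lower flange rests on z = 0 and the three cylinders share a vertical axis.

C is a straight ladder. Two 30×32 mm vertical rails, 2517 mm tall, stand 352 mm apart (outside-to-outside) with their front faces coplanar on the −y side. 8 rungs, each 32 mm deep and 31 mm tall, span between the inner faces of the rails, front faces flush with the rails. The lowest rung's underside is at z = 188 mm and rungs are spaced 314 mm apart (underside to underside).

The spool is on top of the table. The ladder is on the floor beside the table on its −y side.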